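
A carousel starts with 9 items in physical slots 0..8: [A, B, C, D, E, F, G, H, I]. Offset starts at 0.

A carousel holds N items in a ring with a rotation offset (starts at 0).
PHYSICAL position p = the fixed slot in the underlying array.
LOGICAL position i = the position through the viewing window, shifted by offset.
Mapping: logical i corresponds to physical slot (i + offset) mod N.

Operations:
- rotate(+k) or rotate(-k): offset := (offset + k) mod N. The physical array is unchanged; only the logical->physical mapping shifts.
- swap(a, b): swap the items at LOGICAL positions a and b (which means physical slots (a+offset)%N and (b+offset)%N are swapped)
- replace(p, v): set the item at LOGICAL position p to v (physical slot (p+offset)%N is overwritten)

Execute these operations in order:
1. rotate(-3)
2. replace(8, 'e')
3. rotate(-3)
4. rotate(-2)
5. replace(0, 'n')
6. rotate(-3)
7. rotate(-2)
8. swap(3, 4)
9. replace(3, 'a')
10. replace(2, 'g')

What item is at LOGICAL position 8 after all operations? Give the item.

Answer: E

Derivation:
After op 1 (rotate(-3)): offset=6, physical=[A,B,C,D,E,F,G,H,I], logical=[G,H,I,A,B,C,D,E,F]
After op 2 (replace(8, 'e')): offset=6, physical=[A,B,C,D,E,e,G,H,I], logical=[G,H,I,A,B,C,D,E,e]
After op 3 (rotate(-3)): offset=3, physical=[A,B,C,D,E,e,G,H,I], logical=[D,E,e,G,H,I,A,B,C]
After op 4 (rotate(-2)): offset=1, physical=[A,B,C,D,E,e,G,H,I], logical=[B,C,D,E,e,G,H,I,A]
After op 5 (replace(0, 'n')): offset=1, physical=[A,n,C,D,E,e,G,H,I], logical=[n,C,D,E,e,G,H,I,A]
After op 6 (rotate(-3)): offset=7, physical=[A,n,C,D,E,e,G,H,I], logical=[H,I,A,n,C,D,E,e,G]
After op 7 (rotate(-2)): offset=5, physical=[A,n,C,D,E,e,G,H,I], logical=[e,G,H,I,A,n,C,D,E]
After op 8 (swap(3, 4)): offset=5, physical=[I,n,C,D,E,e,G,H,A], logical=[e,G,H,A,I,n,C,D,E]
After op 9 (replace(3, 'a')): offset=5, physical=[I,n,C,D,E,e,G,H,a], logical=[e,G,H,a,I,n,C,D,E]
After op 10 (replace(2, 'g')): offset=5, physical=[I,n,C,D,E,e,G,g,a], logical=[e,G,g,a,I,n,C,D,E]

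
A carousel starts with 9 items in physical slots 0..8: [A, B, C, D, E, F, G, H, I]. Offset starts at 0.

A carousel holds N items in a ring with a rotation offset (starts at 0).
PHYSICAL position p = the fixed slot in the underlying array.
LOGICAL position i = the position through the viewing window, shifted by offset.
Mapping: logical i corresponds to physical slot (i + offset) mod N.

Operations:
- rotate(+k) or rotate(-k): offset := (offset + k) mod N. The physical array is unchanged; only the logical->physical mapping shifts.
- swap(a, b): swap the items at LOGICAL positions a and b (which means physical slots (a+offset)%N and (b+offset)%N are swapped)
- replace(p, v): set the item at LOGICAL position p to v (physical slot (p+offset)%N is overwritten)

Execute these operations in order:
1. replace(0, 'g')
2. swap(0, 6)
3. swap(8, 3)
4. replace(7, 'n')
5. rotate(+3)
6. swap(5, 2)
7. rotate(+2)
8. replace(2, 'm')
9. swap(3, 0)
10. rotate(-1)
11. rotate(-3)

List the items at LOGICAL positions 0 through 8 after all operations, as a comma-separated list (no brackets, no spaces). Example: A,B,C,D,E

After op 1 (replace(0, 'g')): offset=0, physical=[g,B,C,D,E,F,G,H,I], logical=[g,B,C,D,E,F,G,H,I]
After op 2 (swap(0, 6)): offset=0, physical=[G,B,C,D,E,F,g,H,I], logical=[G,B,C,D,E,F,g,H,I]
After op 3 (swap(8, 3)): offset=0, physical=[G,B,C,I,E,F,g,H,D], logical=[G,B,C,I,E,F,g,H,D]
After op 4 (replace(7, 'n')): offset=0, physical=[G,B,C,I,E,F,g,n,D], logical=[G,B,C,I,E,F,g,n,D]
After op 5 (rotate(+3)): offset=3, physical=[G,B,C,I,E,F,g,n,D], logical=[I,E,F,g,n,D,G,B,C]
After op 6 (swap(5, 2)): offset=3, physical=[G,B,C,I,E,D,g,n,F], logical=[I,E,D,g,n,F,G,B,C]
After op 7 (rotate(+2)): offset=5, physical=[G,B,C,I,E,D,g,n,F], logical=[D,g,n,F,G,B,C,I,E]
After op 8 (replace(2, 'm')): offset=5, physical=[G,B,C,I,E,D,g,m,F], logical=[D,g,m,F,G,B,C,I,E]
After op 9 (swap(3, 0)): offset=5, physical=[G,B,C,I,E,F,g,m,D], logical=[F,g,m,D,G,B,C,I,E]
After op 10 (rotate(-1)): offset=4, physical=[G,B,C,I,E,F,g,m,D], logical=[E,F,g,m,D,G,B,C,I]
After op 11 (rotate(-3)): offset=1, physical=[G,B,C,I,E,F,g,m,D], logical=[B,C,I,E,F,g,m,D,G]

Answer: B,C,I,E,F,g,m,D,G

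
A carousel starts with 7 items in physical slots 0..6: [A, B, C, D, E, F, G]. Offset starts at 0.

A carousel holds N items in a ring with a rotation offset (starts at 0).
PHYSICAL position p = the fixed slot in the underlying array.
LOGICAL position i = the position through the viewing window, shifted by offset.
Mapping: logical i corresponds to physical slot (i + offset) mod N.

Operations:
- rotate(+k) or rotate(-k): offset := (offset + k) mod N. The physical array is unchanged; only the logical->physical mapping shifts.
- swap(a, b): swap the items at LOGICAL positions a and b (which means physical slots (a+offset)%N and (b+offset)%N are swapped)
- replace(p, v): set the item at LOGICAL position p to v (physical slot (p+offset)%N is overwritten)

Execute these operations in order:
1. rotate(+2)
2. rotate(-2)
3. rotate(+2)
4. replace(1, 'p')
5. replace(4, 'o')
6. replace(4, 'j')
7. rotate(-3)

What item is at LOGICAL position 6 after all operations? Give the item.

Answer: F

Derivation:
After op 1 (rotate(+2)): offset=2, physical=[A,B,C,D,E,F,G], logical=[C,D,E,F,G,A,B]
After op 2 (rotate(-2)): offset=0, physical=[A,B,C,D,E,F,G], logical=[A,B,C,D,E,F,G]
After op 3 (rotate(+2)): offset=2, physical=[A,B,C,D,E,F,G], logical=[C,D,E,F,G,A,B]
After op 4 (replace(1, 'p')): offset=2, physical=[A,B,C,p,E,F,G], logical=[C,p,E,F,G,A,B]
After op 5 (replace(4, 'o')): offset=2, physical=[A,B,C,p,E,F,o], logical=[C,p,E,F,o,A,B]
After op 6 (replace(4, 'j')): offset=2, physical=[A,B,C,p,E,F,j], logical=[C,p,E,F,j,A,B]
After op 7 (rotate(-3)): offset=6, physical=[A,B,C,p,E,F,j], logical=[j,A,B,C,p,E,F]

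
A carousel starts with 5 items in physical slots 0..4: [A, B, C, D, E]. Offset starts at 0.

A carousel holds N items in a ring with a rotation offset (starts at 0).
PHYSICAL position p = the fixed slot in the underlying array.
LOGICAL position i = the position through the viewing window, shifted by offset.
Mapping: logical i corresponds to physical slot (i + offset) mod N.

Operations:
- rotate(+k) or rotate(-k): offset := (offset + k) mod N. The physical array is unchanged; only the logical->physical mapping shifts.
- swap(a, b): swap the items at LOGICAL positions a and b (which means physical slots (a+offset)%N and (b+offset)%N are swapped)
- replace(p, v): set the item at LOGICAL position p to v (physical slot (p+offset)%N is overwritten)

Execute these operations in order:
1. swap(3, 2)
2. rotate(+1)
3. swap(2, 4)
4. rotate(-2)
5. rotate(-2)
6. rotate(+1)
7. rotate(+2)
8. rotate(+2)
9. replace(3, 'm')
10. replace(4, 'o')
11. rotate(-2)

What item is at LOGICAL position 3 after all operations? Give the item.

Answer: A

Derivation:
After op 1 (swap(3, 2)): offset=0, physical=[A,B,D,C,E], logical=[A,B,D,C,E]
After op 2 (rotate(+1)): offset=1, physical=[A,B,D,C,E], logical=[B,D,C,E,A]
After op 3 (swap(2, 4)): offset=1, physical=[C,B,D,A,E], logical=[B,D,A,E,C]
After op 4 (rotate(-2)): offset=4, physical=[C,B,D,A,E], logical=[E,C,B,D,A]
After op 5 (rotate(-2)): offset=2, physical=[C,B,D,A,E], logical=[D,A,E,C,B]
After op 6 (rotate(+1)): offset=3, physical=[C,B,D,A,E], logical=[A,E,C,B,D]
After op 7 (rotate(+2)): offset=0, physical=[C,B,D,A,E], logical=[C,B,D,A,E]
After op 8 (rotate(+2)): offset=2, physical=[C,B,D,A,E], logical=[D,A,E,C,B]
After op 9 (replace(3, 'm')): offset=2, physical=[m,B,D,A,E], logical=[D,A,E,m,B]
After op 10 (replace(4, 'o')): offset=2, physical=[m,o,D,A,E], logical=[D,A,E,m,o]
After op 11 (rotate(-2)): offset=0, physical=[m,o,D,A,E], logical=[m,o,D,A,E]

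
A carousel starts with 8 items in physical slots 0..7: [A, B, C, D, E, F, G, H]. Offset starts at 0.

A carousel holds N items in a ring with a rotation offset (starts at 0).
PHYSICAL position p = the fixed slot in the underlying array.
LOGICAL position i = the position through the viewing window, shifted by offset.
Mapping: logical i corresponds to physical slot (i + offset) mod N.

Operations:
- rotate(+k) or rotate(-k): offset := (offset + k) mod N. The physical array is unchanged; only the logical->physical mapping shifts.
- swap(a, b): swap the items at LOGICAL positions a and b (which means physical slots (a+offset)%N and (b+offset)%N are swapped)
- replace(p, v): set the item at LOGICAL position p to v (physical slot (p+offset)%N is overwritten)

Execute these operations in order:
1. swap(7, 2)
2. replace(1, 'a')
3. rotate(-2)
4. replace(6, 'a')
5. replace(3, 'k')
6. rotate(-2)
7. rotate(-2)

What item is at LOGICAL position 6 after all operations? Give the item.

Answer: A

Derivation:
After op 1 (swap(7, 2)): offset=0, physical=[A,B,H,D,E,F,G,C], logical=[A,B,H,D,E,F,G,C]
After op 2 (replace(1, 'a')): offset=0, physical=[A,a,H,D,E,F,G,C], logical=[A,a,H,D,E,F,G,C]
After op 3 (rotate(-2)): offset=6, physical=[A,a,H,D,E,F,G,C], logical=[G,C,A,a,H,D,E,F]
After op 4 (replace(6, 'a')): offset=6, physical=[A,a,H,D,a,F,G,C], logical=[G,C,A,a,H,D,a,F]
After op 5 (replace(3, 'k')): offset=6, physical=[A,k,H,D,a,F,G,C], logical=[G,C,A,k,H,D,a,F]
After op 6 (rotate(-2)): offset=4, physical=[A,k,H,D,a,F,G,C], logical=[a,F,G,C,A,k,H,D]
After op 7 (rotate(-2)): offset=2, physical=[A,k,H,D,a,F,G,C], logical=[H,D,a,F,G,C,A,k]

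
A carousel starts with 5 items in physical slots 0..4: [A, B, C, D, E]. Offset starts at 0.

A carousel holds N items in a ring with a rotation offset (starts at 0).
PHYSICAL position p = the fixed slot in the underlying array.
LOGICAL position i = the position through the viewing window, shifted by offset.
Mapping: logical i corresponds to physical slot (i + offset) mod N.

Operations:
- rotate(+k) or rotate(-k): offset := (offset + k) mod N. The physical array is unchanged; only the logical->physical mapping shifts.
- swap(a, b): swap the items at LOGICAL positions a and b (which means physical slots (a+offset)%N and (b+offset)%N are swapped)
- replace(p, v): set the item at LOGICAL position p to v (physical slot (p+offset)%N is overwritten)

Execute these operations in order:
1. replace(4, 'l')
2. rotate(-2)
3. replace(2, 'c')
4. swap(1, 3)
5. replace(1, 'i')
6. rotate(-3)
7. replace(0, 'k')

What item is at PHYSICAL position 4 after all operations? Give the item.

After op 1 (replace(4, 'l')): offset=0, physical=[A,B,C,D,l], logical=[A,B,C,D,l]
After op 2 (rotate(-2)): offset=3, physical=[A,B,C,D,l], logical=[D,l,A,B,C]
After op 3 (replace(2, 'c')): offset=3, physical=[c,B,C,D,l], logical=[D,l,c,B,C]
After op 4 (swap(1, 3)): offset=3, physical=[c,l,C,D,B], logical=[D,B,c,l,C]
After op 5 (replace(1, 'i')): offset=3, physical=[c,l,C,D,i], logical=[D,i,c,l,C]
After op 6 (rotate(-3)): offset=0, physical=[c,l,C,D,i], logical=[c,l,C,D,i]
After op 7 (replace(0, 'k')): offset=0, physical=[k,l,C,D,i], logical=[k,l,C,D,i]

Answer: i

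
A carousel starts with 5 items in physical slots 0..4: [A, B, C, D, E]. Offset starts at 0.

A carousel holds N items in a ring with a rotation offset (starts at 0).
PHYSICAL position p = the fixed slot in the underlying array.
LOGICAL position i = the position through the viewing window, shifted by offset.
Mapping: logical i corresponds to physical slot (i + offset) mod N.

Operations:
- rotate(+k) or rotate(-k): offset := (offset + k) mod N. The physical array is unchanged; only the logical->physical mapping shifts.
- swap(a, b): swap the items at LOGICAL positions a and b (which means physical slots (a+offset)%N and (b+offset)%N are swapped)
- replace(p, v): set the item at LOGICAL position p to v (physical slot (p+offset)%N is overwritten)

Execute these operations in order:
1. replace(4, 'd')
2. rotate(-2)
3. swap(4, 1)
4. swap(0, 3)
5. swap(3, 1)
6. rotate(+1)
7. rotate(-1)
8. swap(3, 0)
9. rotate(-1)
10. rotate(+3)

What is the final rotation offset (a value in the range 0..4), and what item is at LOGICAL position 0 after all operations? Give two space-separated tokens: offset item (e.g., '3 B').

Answer: 0 A

Derivation:
After op 1 (replace(4, 'd')): offset=0, physical=[A,B,C,D,d], logical=[A,B,C,D,d]
After op 2 (rotate(-2)): offset=3, physical=[A,B,C,D,d], logical=[D,d,A,B,C]
After op 3 (swap(4, 1)): offset=3, physical=[A,B,d,D,C], logical=[D,C,A,B,d]
After op 4 (swap(0, 3)): offset=3, physical=[A,D,d,B,C], logical=[B,C,A,D,d]
After op 5 (swap(3, 1)): offset=3, physical=[A,C,d,B,D], logical=[B,D,A,C,d]
After op 6 (rotate(+1)): offset=4, physical=[A,C,d,B,D], logical=[D,A,C,d,B]
After op 7 (rotate(-1)): offset=3, physical=[A,C,d,B,D], logical=[B,D,A,C,d]
After op 8 (swap(3, 0)): offset=3, physical=[A,B,d,C,D], logical=[C,D,A,B,d]
After op 9 (rotate(-1)): offset=2, physical=[A,B,d,C,D], logical=[d,C,D,A,B]
After op 10 (rotate(+3)): offset=0, physical=[A,B,d,C,D], logical=[A,B,d,C,D]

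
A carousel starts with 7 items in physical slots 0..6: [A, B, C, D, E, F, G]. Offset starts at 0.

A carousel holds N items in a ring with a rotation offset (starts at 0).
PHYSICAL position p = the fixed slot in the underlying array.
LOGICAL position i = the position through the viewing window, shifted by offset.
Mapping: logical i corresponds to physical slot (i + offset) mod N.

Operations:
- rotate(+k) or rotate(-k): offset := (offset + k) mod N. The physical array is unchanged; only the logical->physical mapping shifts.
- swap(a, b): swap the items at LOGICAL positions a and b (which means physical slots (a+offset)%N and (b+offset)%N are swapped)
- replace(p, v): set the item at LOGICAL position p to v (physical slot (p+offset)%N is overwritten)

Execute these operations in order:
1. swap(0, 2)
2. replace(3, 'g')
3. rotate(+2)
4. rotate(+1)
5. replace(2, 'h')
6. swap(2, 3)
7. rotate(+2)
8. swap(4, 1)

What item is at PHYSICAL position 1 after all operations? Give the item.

Answer: B

Derivation:
After op 1 (swap(0, 2)): offset=0, physical=[C,B,A,D,E,F,G], logical=[C,B,A,D,E,F,G]
After op 2 (replace(3, 'g')): offset=0, physical=[C,B,A,g,E,F,G], logical=[C,B,A,g,E,F,G]
After op 3 (rotate(+2)): offset=2, physical=[C,B,A,g,E,F,G], logical=[A,g,E,F,G,C,B]
After op 4 (rotate(+1)): offset=3, physical=[C,B,A,g,E,F,G], logical=[g,E,F,G,C,B,A]
After op 5 (replace(2, 'h')): offset=3, physical=[C,B,A,g,E,h,G], logical=[g,E,h,G,C,B,A]
After op 6 (swap(2, 3)): offset=3, physical=[C,B,A,g,E,G,h], logical=[g,E,G,h,C,B,A]
After op 7 (rotate(+2)): offset=5, physical=[C,B,A,g,E,G,h], logical=[G,h,C,B,A,g,E]
After op 8 (swap(4, 1)): offset=5, physical=[C,B,h,g,E,G,A], logical=[G,A,C,B,h,g,E]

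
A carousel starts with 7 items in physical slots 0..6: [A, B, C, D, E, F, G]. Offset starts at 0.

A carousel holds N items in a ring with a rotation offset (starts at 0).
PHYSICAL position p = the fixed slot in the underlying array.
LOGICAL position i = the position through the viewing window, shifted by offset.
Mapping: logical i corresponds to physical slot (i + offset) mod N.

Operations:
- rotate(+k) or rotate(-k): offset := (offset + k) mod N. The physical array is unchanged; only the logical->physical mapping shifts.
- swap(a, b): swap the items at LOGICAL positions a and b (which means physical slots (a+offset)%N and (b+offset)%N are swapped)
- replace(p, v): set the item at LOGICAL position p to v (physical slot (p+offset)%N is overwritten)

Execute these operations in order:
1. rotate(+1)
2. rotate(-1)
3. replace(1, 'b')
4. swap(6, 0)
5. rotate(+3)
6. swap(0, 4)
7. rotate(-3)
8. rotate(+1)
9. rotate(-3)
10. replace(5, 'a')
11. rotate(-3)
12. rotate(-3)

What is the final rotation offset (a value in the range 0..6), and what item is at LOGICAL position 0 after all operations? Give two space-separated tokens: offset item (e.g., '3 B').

Answer: 6 A

Derivation:
After op 1 (rotate(+1)): offset=1, physical=[A,B,C,D,E,F,G], logical=[B,C,D,E,F,G,A]
After op 2 (rotate(-1)): offset=0, physical=[A,B,C,D,E,F,G], logical=[A,B,C,D,E,F,G]
After op 3 (replace(1, 'b')): offset=0, physical=[A,b,C,D,E,F,G], logical=[A,b,C,D,E,F,G]
After op 4 (swap(6, 0)): offset=0, physical=[G,b,C,D,E,F,A], logical=[G,b,C,D,E,F,A]
After op 5 (rotate(+3)): offset=3, physical=[G,b,C,D,E,F,A], logical=[D,E,F,A,G,b,C]
After op 6 (swap(0, 4)): offset=3, physical=[D,b,C,G,E,F,A], logical=[G,E,F,A,D,b,C]
After op 7 (rotate(-3)): offset=0, physical=[D,b,C,G,E,F,A], logical=[D,b,C,G,E,F,A]
After op 8 (rotate(+1)): offset=1, physical=[D,b,C,G,E,F,A], logical=[b,C,G,E,F,A,D]
After op 9 (rotate(-3)): offset=5, physical=[D,b,C,G,E,F,A], logical=[F,A,D,b,C,G,E]
After op 10 (replace(5, 'a')): offset=5, physical=[D,b,C,a,E,F,A], logical=[F,A,D,b,C,a,E]
After op 11 (rotate(-3)): offset=2, physical=[D,b,C,a,E,F,A], logical=[C,a,E,F,A,D,b]
After op 12 (rotate(-3)): offset=6, physical=[D,b,C,a,E,F,A], logical=[A,D,b,C,a,E,F]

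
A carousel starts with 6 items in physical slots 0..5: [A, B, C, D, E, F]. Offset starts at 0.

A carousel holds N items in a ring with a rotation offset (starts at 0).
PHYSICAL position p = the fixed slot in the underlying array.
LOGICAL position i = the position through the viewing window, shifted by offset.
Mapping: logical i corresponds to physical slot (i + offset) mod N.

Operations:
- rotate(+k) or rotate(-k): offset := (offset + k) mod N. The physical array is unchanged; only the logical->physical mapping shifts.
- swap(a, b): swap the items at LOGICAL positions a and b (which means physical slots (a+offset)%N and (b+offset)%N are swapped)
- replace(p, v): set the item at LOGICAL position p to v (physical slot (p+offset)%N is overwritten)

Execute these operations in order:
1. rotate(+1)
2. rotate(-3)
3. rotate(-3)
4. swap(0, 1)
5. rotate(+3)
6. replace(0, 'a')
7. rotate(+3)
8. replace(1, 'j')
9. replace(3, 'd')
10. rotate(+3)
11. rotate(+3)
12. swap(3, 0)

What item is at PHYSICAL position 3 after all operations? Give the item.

After op 1 (rotate(+1)): offset=1, physical=[A,B,C,D,E,F], logical=[B,C,D,E,F,A]
After op 2 (rotate(-3)): offset=4, physical=[A,B,C,D,E,F], logical=[E,F,A,B,C,D]
After op 3 (rotate(-3)): offset=1, physical=[A,B,C,D,E,F], logical=[B,C,D,E,F,A]
After op 4 (swap(0, 1)): offset=1, physical=[A,C,B,D,E,F], logical=[C,B,D,E,F,A]
After op 5 (rotate(+3)): offset=4, physical=[A,C,B,D,E,F], logical=[E,F,A,C,B,D]
After op 6 (replace(0, 'a')): offset=4, physical=[A,C,B,D,a,F], logical=[a,F,A,C,B,D]
After op 7 (rotate(+3)): offset=1, physical=[A,C,B,D,a,F], logical=[C,B,D,a,F,A]
After op 8 (replace(1, 'j')): offset=1, physical=[A,C,j,D,a,F], logical=[C,j,D,a,F,A]
After op 9 (replace(3, 'd')): offset=1, physical=[A,C,j,D,d,F], logical=[C,j,D,d,F,A]
After op 10 (rotate(+3)): offset=4, physical=[A,C,j,D,d,F], logical=[d,F,A,C,j,D]
After op 11 (rotate(+3)): offset=1, physical=[A,C,j,D,d,F], logical=[C,j,D,d,F,A]
After op 12 (swap(3, 0)): offset=1, physical=[A,d,j,D,C,F], logical=[d,j,D,C,F,A]

Answer: D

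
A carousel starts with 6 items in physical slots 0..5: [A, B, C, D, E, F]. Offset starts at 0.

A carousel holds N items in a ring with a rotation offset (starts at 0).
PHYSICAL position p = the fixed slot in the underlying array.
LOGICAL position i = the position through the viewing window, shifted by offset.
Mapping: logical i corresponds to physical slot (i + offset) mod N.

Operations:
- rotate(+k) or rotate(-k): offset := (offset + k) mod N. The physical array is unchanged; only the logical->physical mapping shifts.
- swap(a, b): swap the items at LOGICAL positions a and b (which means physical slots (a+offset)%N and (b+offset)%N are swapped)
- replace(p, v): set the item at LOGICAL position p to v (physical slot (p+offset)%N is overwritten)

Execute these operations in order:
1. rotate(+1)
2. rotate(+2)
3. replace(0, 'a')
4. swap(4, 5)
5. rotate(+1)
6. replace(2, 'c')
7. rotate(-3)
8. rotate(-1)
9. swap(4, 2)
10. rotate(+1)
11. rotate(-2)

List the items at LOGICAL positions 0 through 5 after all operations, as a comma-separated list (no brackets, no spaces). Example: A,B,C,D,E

After op 1 (rotate(+1)): offset=1, physical=[A,B,C,D,E,F], logical=[B,C,D,E,F,A]
After op 2 (rotate(+2)): offset=3, physical=[A,B,C,D,E,F], logical=[D,E,F,A,B,C]
After op 3 (replace(0, 'a')): offset=3, physical=[A,B,C,a,E,F], logical=[a,E,F,A,B,C]
After op 4 (swap(4, 5)): offset=3, physical=[A,C,B,a,E,F], logical=[a,E,F,A,C,B]
After op 5 (rotate(+1)): offset=4, physical=[A,C,B,a,E,F], logical=[E,F,A,C,B,a]
After op 6 (replace(2, 'c')): offset=4, physical=[c,C,B,a,E,F], logical=[E,F,c,C,B,a]
After op 7 (rotate(-3)): offset=1, physical=[c,C,B,a,E,F], logical=[C,B,a,E,F,c]
After op 8 (rotate(-1)): offset=0, physical=[c,C,B,a,E,F], logical=[c,C,B,a,E,F]
After op 9 (swap(4, 2)): offset=0, physical=[c,C,E,a,B,F], logical=[c,C,E,a,B,F]
After op 10 (rotate(+1)): offset=1, physical=[c,C,E,a,B,F], logical=[C,E,a,B,F,c]
After op 11 (rotate(-2)): offset=5, physical=[c,C,E,a,B,F], logical=[F,c,C,E,a,B]

Answer: F,c,C,E,a,B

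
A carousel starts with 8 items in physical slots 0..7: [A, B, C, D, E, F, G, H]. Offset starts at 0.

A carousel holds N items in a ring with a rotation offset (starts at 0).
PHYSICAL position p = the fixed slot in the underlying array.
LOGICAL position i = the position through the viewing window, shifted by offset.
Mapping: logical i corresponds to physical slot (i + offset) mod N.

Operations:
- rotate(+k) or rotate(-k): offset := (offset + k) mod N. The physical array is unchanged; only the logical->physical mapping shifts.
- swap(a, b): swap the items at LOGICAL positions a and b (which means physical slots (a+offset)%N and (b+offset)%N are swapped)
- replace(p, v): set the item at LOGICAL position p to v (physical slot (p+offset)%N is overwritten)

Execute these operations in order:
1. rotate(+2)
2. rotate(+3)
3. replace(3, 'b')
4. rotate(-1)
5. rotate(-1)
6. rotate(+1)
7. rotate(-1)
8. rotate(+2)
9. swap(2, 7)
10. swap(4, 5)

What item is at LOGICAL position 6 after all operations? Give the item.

After op 1 (rotate(+2)): offset=2, physical=[A,B,C,D,E,F,G,H], logical=[C,D,E,F,G,H,A,B]
After op 2 (rotate(+3)): offset=5, physical=[A,B,C,D,E,F,G,H], logical=[F,G,H,A,B,C,D,E]
After op 3 (replace(3, 'b')): offset=5, physical=[b,B,C,D,E,F,G,H], logical=[F,G,H,b,B,C,D,E]
After op 4 (rotate(-1)): offset=4, physical=[b,B,C,D,E,F,G,H], logical=[E,F,G,H,b,B,C,D]
After op 5 (rotate(-1)): offset=3, physical=[b,B,C,D,E,F,G,H], logical=[D,E,F,G,H,b,B,C]
After op 6 (rotate(+1)): offset=4, physical=[b,B,C,D,E,F,G,H], logical=[E,F,G,H,b,B,C,D]
After op 7 (rotate(-1)): offset=3, physical=[b,B,C,D,E,F,G,H], logical=[D,E,F,G,H,b,B,C]
After op 8 (rotate(+2)): offset=5, physical=[b,B,C,D,E,F,G,H], logical=[F,G,H,b,B,C,D,E]
After op 9 (swap(2, 7)): offset=5, physical=[b,B,C,D,H,F,G,E], logical=[F,G,E,b,B,C,D,H]
After op 10 (swap(4, 5)): offset=5, physical=[b,C,B,D,H,F,G,E], logical=[F,G,E,b,C,B,D,H]

Answer: D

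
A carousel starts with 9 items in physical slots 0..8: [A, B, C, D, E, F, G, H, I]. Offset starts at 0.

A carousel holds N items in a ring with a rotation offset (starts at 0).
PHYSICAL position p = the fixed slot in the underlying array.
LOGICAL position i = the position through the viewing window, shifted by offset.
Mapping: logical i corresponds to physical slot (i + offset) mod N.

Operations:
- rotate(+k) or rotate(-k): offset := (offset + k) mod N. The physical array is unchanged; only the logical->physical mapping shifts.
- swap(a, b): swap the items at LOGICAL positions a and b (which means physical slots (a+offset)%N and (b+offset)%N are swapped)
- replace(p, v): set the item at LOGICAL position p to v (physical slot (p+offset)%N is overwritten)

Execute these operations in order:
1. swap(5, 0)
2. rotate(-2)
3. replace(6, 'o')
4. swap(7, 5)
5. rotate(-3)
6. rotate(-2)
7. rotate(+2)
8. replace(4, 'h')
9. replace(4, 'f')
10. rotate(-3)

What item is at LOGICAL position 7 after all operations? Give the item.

Answer: f

Derivation:
After op 1 (swap(5, 0)): offset=0, physical=[F,B,C,D,E,A,G,H,I], logical=[F,B,C,D,E,A,G,H,I]
After op 2 (rotate(-2)): offset=7, physical=[F,B,C,D,E,A,G,H,I], logical=[H,I,F,B,C,D,E,A,G]
After op 3 (replace(6, 'o')): offset=7, physical=[F,B,C,D,o,A,G,H,I], logical=[H,I,F,B,C,D,o,A,G]
After op 4 (swap(7, 5)): offset=7, physical=[F,B,C,A,o,D,G,H,I], logical=[H,I,F,B,C,A,o,D,G]
After op 5 (rotate(-3)): offset=4, physical=[F,B,C,A,o,D,G,H,I], logical=[o,D,G,H,I,F,B,C,A]
After op 6 (rotate(-2)): offset=2, physical=[F,B,C,A,o,D,G,H,I], logical=[C,A,o,D,G,H,I,F,B]
After op 7 (rotate(+2)): offset=4, physical=[F,B,C,A,o,D,G,H,I], logical=[o,D,G,H,I,F,B,C,A]
After op 8 (replace(4, 'h')): offset=4, physical=[F,B,C,A,o,D,G,H,h], logical=[o,D,G,H,h,F,B,C,A]
After op 9 (replace(4, 'f')): offset=4, physical=[F,B,C,A,o,D,G,H,f], logical=[o,D,G,H,f,F,B,C,A]
After op 10 (rotate(-3)): offset=1, physical=[F,B,C,A,o,D,G,H,f], logical=[B,C,A,o,D,G,H,f,F]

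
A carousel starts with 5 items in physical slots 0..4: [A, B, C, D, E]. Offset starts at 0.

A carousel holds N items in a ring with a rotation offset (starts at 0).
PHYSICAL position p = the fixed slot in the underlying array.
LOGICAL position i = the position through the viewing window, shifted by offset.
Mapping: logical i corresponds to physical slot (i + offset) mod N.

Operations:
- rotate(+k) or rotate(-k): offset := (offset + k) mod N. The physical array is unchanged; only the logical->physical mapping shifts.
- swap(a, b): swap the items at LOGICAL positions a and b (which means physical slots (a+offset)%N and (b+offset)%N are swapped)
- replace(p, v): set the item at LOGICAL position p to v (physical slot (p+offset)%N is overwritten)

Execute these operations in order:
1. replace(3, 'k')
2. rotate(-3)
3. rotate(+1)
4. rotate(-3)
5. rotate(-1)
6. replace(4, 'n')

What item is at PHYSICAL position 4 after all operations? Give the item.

After op 1 (replace(3, 'k')): offset=0, physical=[A,B,C,k,E], logical=[A,B,C,k,E]
After op 2 (rotate(-3)): offset=2, physical=[A,B,C,k,E], logical=[C,k,E,A,B]
After op 3 (rotate(+1)): offset=3, physical=[A,B,C,k,E], logical=[k,E,A,B,C]
After op 4 (rotate(-3)): offset=0, physical=[A,B,C,k,E], logical=[A,B,C,k,E]
After op 5 (rotate(-1)): offset=4, physical=[A,B,C,k,E], logical=[E,A,B,C,k]
After op 6 (replace(4, 'n')): offset=4, physical=[A,B,C,n,E], logical=[E,A,B,C,n]

Answer: E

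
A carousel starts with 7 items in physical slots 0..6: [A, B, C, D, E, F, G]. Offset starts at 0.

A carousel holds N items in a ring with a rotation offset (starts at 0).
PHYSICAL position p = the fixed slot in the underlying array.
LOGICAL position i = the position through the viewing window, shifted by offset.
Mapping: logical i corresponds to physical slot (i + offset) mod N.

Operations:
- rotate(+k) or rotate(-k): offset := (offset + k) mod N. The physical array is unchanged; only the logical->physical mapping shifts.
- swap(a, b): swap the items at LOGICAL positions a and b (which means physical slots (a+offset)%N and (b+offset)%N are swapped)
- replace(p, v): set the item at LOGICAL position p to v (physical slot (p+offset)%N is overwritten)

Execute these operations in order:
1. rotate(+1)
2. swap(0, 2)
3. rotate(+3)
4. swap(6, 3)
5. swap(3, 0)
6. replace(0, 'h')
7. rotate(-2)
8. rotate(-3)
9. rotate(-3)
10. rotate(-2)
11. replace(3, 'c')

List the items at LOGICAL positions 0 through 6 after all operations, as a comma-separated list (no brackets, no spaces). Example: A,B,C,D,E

After op 1 (rotate(+1)): offset=1, physical=[A,B,C,D,E,F,G], logical=[B,C,D,E,F,G,A]
After op 2 (swap(0, 2)): offset=1, physical=[A,D,C,B,E,F,G], logical=[D,C,B,E,F,G,A]
After op 3 (rotate(+3)): offset=4, physical=[A,D,C,B,E,F,G], logical=[E,F,G,A,D,C,B]
After op 4 (swap(6, 3)): offset=4, physical=[B,D,C,A,E,F,G], logical=[E,F,G,B,D,C,A]
After op 5 (swap(3, 0)): offset=4, physical=[E,D,C,A,B,F,G], logical=[B,F,G,E,D,C,A]
After op 6 (replace(0, 'h')): offset=4, physical=[E,D,C,A,h,F,G], logical=[h,F,G,E,D,C,A]
After op 7 (rotate(-2)): offset=2, physical=[E,D,C,A,h,F,G], logical=[C,A,h,F,G,E,D]
After op 8 (rotate(-3)): offset=6, physical=[E,D,C,A,h,F,G], logical=[G,E,D,C,A,h,F]
After op 9 (rotate(-3)): offset=3, physical=[E,D,C,A,h,F,G], logical=[A,h,F,G,E,D,C]
After op 10 (rotate(-2)): offset=1, physical=[E,D,C,A,h,F,G], logical=[D,C,A,h,F,G,E]
After op 11 (replace(3, 'c')): offset=1, physical=[E,D,C,A,c,F,G], logical=[D,C,A,c,F,G,E]

Answer: D,C,A,c,F,G,E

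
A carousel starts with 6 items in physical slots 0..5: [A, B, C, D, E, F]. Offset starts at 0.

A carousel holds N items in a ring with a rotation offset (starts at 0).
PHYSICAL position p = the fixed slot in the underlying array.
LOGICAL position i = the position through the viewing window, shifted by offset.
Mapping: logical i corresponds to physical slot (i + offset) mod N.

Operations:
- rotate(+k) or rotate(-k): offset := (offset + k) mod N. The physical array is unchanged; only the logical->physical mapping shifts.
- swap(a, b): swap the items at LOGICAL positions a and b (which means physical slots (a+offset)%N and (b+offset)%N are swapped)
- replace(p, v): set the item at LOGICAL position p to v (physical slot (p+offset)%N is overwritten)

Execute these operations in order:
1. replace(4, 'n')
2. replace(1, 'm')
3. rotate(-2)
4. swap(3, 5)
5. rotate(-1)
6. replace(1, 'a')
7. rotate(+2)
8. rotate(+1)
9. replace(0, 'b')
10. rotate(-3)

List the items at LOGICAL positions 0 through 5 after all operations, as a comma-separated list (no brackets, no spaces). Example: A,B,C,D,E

Answer: m,a,F,b,D,C

Derivation:
After op 1 (replace(4, 'n')): offset=0, physical=[A,B,C,D,n,F], logical=[A,B,C,D,n,F]
After op 2 (replace(1, 'm')): offset=0, physical=[A,m,C,D,n,F], logical=[A,m,C,D,n,F]
After op 3 (rotate(-2)): offset=4, physical=[A,m,C,D,n,F], logical=[n,F,A,m,C,D]
After op 4 (swap(3, 5)): offset=4, physical=[A,D,C,m,n,F], logical=[n,F,A,D,C,m]
After op 5 (rotate(-1)): offset=3, physical=[A,D,C,m,n,F], logical=[m,n,F,A,D,C]
After op 6 (replace(1, 'a')): offset=3, physical=[A,D,C,m,a,F], logical=[m,a,F,A,D,C]
After op 7 (rotate(+2)): offset=5, physical=[A,D,C,m,a,F], logical=[F,A,D,C,m,a]
After op 8 (rotate(+1)): offset=0, physical=[A,D,C,m,a,F], logical=[A,D,C,m,a,F]
After op 9 (replace(0, 'b')): offset=0, physical=[b,D,C,m,a,F], logical=[b,D,C,m,a,F]
After op 10 (rotate(-3)): offset=3, physical=[b,D,C,m,a,F], logical=[m,a,F,b,D,C]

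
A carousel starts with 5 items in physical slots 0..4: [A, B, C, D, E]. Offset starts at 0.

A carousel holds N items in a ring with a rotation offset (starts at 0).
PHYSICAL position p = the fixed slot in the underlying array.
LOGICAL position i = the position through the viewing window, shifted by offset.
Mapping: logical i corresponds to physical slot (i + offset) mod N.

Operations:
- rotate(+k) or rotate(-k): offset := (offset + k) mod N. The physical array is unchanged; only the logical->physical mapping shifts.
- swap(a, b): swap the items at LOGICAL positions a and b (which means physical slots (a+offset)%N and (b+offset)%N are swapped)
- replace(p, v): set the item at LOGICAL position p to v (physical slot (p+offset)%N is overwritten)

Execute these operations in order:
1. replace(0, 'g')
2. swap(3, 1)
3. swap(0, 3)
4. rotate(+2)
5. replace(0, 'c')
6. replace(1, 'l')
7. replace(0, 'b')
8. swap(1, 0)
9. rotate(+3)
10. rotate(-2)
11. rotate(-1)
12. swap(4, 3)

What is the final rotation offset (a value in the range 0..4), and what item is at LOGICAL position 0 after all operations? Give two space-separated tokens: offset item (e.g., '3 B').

Answer: 2 l

Derivation:
After op 1 (replace(0, 'g')): offset=0, physical=[g,B,C,D,E], logical=[g,B,C,D,E]
After op 2 (swap(3, 1)): offset=0, physical=[g,D,C,B,E], logical=[g,D,C,B,E]
After op 3 (swap(0, 3)): offset=0, physical=[B,D,C,g,E], logical=[B,D,C,g,E]
After op 4 (rotate(+2)): offset=2, physical=[B,D,C,g,E], logical=[C,g,E,B,D]
After op 5 (replace(0, 'c')): offset=2, physical=[B,D,c,g,E], logical=[c,g,E,B,D]
After op 6 (replace(1, 'l')): offset=2, physical=[B,D,c,l,E], logical=[c,l,E,B,D]
After op 7 (replace(0, 'b')): offset=2, physical=[B,D,b,l,E], logical=[b,l,E,B,D]
After op 8 (swap(1, 0)): offset=2, physical=[B,D,l,b,E], logical=[l,b,E,B,D]
After op 9 (rotate(+3)): offset=0, physical=[B,D,l,b,E], logical=[B,D,l,b,E]
After op 10 (rotate(-2)): offset=3, physical=[B,D,l,b,E], logical=[b,E,B,D,l]
After op 11 (rotate(-1)): offset=2, physical=[B,D,l,b,E], logical=[l,b,E,B,D]
After op 12 (swap(4, 3)): offset=2, physical=[D,B,l,b,E], logical=[l,b,E,D,B]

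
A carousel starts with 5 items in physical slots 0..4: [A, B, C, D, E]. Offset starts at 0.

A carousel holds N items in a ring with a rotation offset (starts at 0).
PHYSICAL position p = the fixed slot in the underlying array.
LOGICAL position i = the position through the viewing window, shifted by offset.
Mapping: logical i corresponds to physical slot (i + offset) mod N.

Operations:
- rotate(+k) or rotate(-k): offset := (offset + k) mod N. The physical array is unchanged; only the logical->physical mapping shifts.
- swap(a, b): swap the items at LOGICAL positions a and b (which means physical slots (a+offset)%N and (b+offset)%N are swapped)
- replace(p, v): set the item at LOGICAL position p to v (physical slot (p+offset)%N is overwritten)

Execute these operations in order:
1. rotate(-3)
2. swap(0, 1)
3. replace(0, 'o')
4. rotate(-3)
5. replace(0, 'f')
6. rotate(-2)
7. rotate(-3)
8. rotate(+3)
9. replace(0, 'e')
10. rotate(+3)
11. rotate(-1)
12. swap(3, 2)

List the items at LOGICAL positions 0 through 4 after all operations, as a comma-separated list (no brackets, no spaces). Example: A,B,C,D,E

Answer: f,A,e,B,C

Derivation:
After op 1 (rotate(-3)): offset=2, physical=[A,B,C,D,E], logical=[C,D,E,A,B]
After op 2 (swap(0, 1)): offset=2, physical=[A,B,D,C,E], logical=[D,C,E,A,B]
After op 3 (replace(0, 'o')): offset=2, physical=[A,B,o,C,E], logical=[o,C,E,A,B]
After op 4 (rotate(-3)): offset=4, physical=[A,B,o,C,E], logical=[E,A,B,o,C]
After op 5 (replace(0, 'f')): offset=4, physical=[A,B,o,C,f], logical=[f,A,B,o,C]
After op 6 (rotate(-2)): offset=2, physical=[A,B,o,C,f], logical=[o,C,f,A,B]
After op 7 (rotate(-3)): offset=4, physical=[A,B,o,C,f], logical=[f,A,B,o,C]
After op 8 (rotate(+3)): offset=2, physical=[A,B,o,C,f], logical=[o,C,f,A,B]
After op 9 (replace(0, 'e')): offset=2, physical=[A,B,e,C,f], logical=[e,C,f,A,B]
After op 10 (rotate(+3)): offset=0, physical=[A,B,e,C,f], logical=[A,B,e,C,f]
After op 11 (rotate(-1)): offset=4, physical=[A,B,e,C,f], logical=[f,A,B,e,C]
After op 12 (swap(3, 2)): offset=4, physical=[A,e,B,C,f], logical=[f,A,e,B,C]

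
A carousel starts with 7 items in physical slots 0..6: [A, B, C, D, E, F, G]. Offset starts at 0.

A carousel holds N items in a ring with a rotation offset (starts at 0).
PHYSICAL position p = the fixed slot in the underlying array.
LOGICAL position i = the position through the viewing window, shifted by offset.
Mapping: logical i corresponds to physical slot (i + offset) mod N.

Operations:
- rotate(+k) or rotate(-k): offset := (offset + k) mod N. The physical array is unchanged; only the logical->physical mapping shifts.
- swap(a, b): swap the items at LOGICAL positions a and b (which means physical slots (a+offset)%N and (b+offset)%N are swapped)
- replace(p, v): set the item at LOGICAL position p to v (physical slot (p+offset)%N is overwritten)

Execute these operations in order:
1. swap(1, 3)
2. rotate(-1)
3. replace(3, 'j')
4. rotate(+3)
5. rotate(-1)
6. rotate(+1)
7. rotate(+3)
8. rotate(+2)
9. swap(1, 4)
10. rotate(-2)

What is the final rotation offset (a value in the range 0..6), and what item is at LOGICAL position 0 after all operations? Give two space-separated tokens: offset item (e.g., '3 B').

After op 1 (swap(1, 3)): offset=0, physical=[A,D,C,B,E,F,G], logical=[A,D,C,B,E,F,G]
After op 2 (rotate(-1)): offset=6, physical=[A,D,C,B,E,F,G], logical=[G,A,D,C,B,E,F]
After op 3 (replace(3, 'j')): offset=6, physical=[A,D,j,B,E,F,G], logical=[G,A,D,j,B,E,F]
After op 4 (rotate(+3)): offset=2, physical=[A,D,j,B,E,F,G], logical=[j,B,E,F,G,A,D]
After op 5 (rotate(-1)): offset=1, physical=[A,D,j,B,E,F,G], logical=[D,j,B,E,F,G,A]
After op 6 (rotate(+1)): offset=2, physical=[A,D,j,B,E,F,G], logical=[j,B,E,F,G,A,D]
After op 7 (rotate(+3)): offset=5, physical=[A,D,j,B,E,F,G], logical=[F,G,A,D,j,B,E]
After op 8 (rotate(+2)): offset=0, physical=[A,D,j,B,E,F,G], logical=[A,D,j,B,E,F,G]
After op 9 (swap(1, 4)): offset=0, physical=[A,E,j,B,D,F,G], logical=[A,E,j,B,D,F,G]
After op 10 (rotate(-2)): offset=5, physical=[A,E,j,B,D,F,G], logical=[F,G,A,E,j,B,D]

Answer: 5 F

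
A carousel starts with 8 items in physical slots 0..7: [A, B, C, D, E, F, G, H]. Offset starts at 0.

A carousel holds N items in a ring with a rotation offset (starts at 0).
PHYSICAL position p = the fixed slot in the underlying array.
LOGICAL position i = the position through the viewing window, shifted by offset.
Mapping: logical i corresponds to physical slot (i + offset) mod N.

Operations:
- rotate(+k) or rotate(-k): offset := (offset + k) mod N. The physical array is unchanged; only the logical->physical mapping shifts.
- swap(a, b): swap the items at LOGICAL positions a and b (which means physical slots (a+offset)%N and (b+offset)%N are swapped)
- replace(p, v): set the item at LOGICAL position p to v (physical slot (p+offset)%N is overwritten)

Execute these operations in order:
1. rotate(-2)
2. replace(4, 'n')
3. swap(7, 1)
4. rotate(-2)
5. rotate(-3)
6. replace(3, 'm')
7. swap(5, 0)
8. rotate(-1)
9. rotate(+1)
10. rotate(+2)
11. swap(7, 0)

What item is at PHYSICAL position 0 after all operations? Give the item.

Answer: A

Derivation:
After op 1 (rotate(-2)): offset=6, physical=[A,B,C,D,E,F,G,H], logical=[G,H,A,B,C,D,E,F]
After op 2 (replace(4, 'n')): offset=6, physical=[A,B,n,D,E,F,G,H], logical=[G,H,A,B,n,D,E,F]
After op 3 (swap(7, 1)): offset=6, physical=[A,B,n,D,E,H,G,F], logical=[G,F,A,B,n,D,E,H]
After op 4 (rotate(-2)): offset=4, physical=[A,B,n,D,E,H,G,F], logical=[E,H,G,F,A,B,n,D]
After op 5 (rotate(-3)): offset=1, physical=[A,B,n,D,E,H,G,F], logical=[B,n,D,E,H,G,F,A]
After op 6 (replace(3, 'm')): offset=1, physical=[A,B,n,D,m,H,G,F], logical=[B,n,D,m,H,G,F,A]
After op 7 (swap(5, 0)): offset=1, physical=[A,G,n,D,m,H,B,F], logical=[G,n,D,m,H,B,F,A]
After op 8 (rotate(-1)): offset=0, physical=[A,G,n,D,m,H,B,F], logical=[A,G,n,D,m,H,B,F]
After op 9 (rotate(+1)): offset=1, physical=[A,G,n,D,m,H,B,F], logical=[G,n,D,m,H,B,F,A]
After op 10 (rotate(+2)): offset=3, physical=[A,G,n,D,m,H,B,F], logical=[D,m,H,B,F,A,G,n]
After op 11 (swap(7, 0)): offset=3, physical=[A,G,D,n,m,H,B,F], logical=[n,m,H,B,F,A,G,D]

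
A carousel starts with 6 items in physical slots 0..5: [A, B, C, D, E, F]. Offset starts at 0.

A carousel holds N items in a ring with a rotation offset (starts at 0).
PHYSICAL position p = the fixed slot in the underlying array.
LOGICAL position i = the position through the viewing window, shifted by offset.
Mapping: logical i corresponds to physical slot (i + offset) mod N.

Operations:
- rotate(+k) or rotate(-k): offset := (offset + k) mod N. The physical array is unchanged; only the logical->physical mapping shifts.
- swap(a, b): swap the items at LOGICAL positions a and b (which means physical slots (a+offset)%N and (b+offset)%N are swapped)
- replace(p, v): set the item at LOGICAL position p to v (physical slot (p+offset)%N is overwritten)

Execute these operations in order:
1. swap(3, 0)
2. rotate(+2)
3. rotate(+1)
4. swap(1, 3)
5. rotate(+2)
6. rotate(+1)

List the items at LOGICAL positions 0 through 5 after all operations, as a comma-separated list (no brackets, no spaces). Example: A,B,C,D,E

After op 1 (swap(3, 0)): offset=0, physical=[D,B,C,A,E,F], logical=[D,B,C,A,E,F]
After op 2 (rotate(+2)): offset=2, physical=[D,B,C,A,E,F], logical=[C,A,E,F,D,B]
After op 3 (rotate(+1)): offset=3, physical=[D,B,C,A,E,F], logical=[A,E,F,D,B,C]
After op 4 (swap(1, 3)): offset=3, physical=[E,B,C,A,D,F], logical=[A,D,F,E,B,C]
After op 5 (rotate(+2)): offset=5, physical=[E,B,C,A,D,F], logical=[F,E,B,C,A,D]
After op 6 (rotate(+1)): offset=0, physical=[E,B,C,A,D,F], logical=[E,B,C,A,D,F]

Answer: E,B,C,A,D,F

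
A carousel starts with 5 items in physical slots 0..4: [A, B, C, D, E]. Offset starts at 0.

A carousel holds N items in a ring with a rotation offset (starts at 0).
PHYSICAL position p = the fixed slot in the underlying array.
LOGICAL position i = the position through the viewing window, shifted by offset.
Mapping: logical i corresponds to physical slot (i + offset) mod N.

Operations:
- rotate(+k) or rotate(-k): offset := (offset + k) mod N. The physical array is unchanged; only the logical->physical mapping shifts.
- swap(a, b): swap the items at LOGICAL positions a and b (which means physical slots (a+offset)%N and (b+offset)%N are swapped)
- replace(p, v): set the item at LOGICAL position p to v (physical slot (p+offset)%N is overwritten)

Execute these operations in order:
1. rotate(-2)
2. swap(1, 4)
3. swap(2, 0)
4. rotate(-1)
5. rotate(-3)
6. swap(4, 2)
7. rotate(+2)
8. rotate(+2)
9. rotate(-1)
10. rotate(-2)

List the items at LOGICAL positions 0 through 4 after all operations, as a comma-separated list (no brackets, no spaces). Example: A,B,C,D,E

After op 1 (rotate(-2)): offset=3, physical=[A,B,C,D,E], logical=[D,E,A,B,C]
After op 2 (swap(1, 4)): offset=3, physical=[A,B,E,D,C], logical=[D,C,A,B,E]
After op 3 (swap(2, 0)): offset=3, physical=[D,B,E,A,C], logical=[A,C,D,B,E]
After op 4 (rotate(-1)): offset=2, physical=[D,B,E,A,C], logical=[E,A,C,D,B]
After op 5 (rotate(-3)): offset=4, physical=[D,B,E,A,C], logical=[C,D,B,E,A]
After op 6 (swap(4, 2)): offset=4, physical=[D,A,E,B,C], logical=[C,D,A,E,B]
After op 7 (rotate(+2)): offset=1, physical=[D,A,E,B,C], logical=[A,E,B,C,D]
After op 8 (rotate(+2)): offset=3, physical=[D,A,E,B,C], logical=[B,C,D,A,E]
After op 9 (rotate(-1)): offset=2, physical=[D,A,E,B,C], logical=[E,B,C,D,A]
After op 10 (rotate(-2)): offset=0, physical=[D,A,E,B,C], logical=[D,A,E,B,C]

Answer: D,A,E,B,C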